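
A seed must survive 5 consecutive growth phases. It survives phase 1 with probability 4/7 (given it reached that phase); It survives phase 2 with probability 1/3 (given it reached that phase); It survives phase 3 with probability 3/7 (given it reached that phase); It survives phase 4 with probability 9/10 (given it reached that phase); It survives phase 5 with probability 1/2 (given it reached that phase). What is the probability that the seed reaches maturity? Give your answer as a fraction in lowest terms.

9/245

The events are sequential, so multiply the conditional probabilities:
P = 4/7 × 1/3 × 3/7 × 9/10 × 1/2 = 108/2940 = 9/245.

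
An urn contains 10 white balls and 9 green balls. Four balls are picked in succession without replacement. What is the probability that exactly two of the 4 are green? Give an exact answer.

One ordering (green drawn first) has probability 9/19 × 8/18 × 10/17 × 9/16 = 6480/93024 = 45/646.
There are C(4,2) = 6 such orderings, each equally likely, so P = 6 × 45/646 = 135/323.

135/323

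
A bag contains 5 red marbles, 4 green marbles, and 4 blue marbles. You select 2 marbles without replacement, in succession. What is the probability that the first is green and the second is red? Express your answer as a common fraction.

Chain rule:
P = 4/13 × 5/12 = 20/156 = 5/39.

5/39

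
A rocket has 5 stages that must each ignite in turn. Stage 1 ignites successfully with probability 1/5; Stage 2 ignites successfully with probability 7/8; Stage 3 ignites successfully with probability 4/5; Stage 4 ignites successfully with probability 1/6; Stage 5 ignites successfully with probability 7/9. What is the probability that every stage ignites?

49/2700

Each stage is reached only if all earlier stages succeed, so
P = 1/5 × 7/8 × 4/5 × 1/6 × 7/9 = 196/10800 = 49/2700.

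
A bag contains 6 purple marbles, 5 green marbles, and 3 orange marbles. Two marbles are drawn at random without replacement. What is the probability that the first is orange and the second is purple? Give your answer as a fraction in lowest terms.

9/91

Each draw changes the counts, so multiply the conditional probabilities along the sequence:
P = 3/14 × 6/13 = 18/182 = 9/91.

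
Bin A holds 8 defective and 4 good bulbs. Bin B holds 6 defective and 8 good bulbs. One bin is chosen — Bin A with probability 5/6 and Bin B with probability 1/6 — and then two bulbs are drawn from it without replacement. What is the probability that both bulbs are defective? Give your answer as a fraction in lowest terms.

6865/18018

From Bin A: P(both defective) = (8/12)(7/11) = 14/33.
From Bin B: P(both defective) = (6/14)(5/13) = 15/91.
Total probability = (5/6)(14/33) + (1/6)(15/91) = 6865/18018.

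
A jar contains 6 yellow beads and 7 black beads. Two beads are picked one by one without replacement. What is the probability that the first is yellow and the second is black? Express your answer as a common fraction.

7/26

Each draw changes the counts, so multiply the conditional probabilities along the sequence:
P = 6/13 × 7/12 = 42/156 = 7/26.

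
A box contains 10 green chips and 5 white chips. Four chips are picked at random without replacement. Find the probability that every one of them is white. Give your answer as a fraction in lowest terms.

P(all white) = 5/15 × 4/14 × 3/13 × 2/12 = 120/32760 = 1/273.

1/273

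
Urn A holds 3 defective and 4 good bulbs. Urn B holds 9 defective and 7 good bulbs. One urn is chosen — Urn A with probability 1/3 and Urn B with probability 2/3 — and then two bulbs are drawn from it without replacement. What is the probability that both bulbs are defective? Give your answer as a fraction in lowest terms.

26/105

From Urn A: P(both defective) = (3/7)(2/6) = 1/7.
From Urn B: P(both defective) = (9/16)(8/15) = 3/10.
Total probability = (1/3)(1/7) + (2/3)(3/10) = 26/105.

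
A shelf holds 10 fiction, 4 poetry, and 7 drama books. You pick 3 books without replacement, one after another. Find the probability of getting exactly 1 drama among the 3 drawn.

One ordering (drama drawn first) has probability 7/21 × 14/20 × 13/19 = 1274/7980 = 91/570.
There are C(3,1) = 3 such orderings, each equally likely, so P = 3 × 91/570 = 91/190.

91/190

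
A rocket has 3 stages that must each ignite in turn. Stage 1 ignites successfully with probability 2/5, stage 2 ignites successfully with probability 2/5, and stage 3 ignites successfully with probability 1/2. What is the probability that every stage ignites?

2/25

The events are sequential, so multiply the conditional probabilities:
P = 2/5 × 2/5 × 1/2 = 4/50 = 2/25.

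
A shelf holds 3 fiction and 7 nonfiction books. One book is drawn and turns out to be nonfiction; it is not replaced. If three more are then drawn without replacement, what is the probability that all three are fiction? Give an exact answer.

1/84

After the first draw, 3 of the remaining 9 books are fiction.
P = 3/9 × 2/8 × 1/7 = 6/504 = 1/84.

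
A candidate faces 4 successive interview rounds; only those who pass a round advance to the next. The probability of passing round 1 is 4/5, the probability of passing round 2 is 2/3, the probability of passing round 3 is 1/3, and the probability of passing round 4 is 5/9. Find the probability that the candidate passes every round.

8/81

Each stage is reached only if all earlier stages succeed, so
P = 4/5 × 2/3 × 1/3 × 5/9 = 40/405 = 8/81.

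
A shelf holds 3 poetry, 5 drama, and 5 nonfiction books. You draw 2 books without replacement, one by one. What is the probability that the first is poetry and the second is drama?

Each draw changes the counts, so multiply the conditional probabilities along the sequence:
P = 3/13 × 5/12 = 15/156 = 5/52.

5/52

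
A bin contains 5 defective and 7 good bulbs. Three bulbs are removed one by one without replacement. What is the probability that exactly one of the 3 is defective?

21/44

One ordering (defective drawn first) has probability 5/12 × 7/11 × 6/10 = 210/1320 = 7/44.
There are C(3,1) = 3 such orderings, each equally likely, so P = 3 × 7/44 = 21/44.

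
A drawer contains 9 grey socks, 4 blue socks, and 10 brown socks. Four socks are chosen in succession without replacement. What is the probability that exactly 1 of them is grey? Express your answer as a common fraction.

468/1265

One ordering (grey drawn first) has probability 9/23 × 14/22 × 13/21 × 12/20 = 19656/212520 = 117/1265.
There are C(4,1) = 4 such orderings, each equally likely, so P = 4 × 117/1265 = 468/1265.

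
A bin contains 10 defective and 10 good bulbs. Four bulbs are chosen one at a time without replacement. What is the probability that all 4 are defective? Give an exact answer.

P(every draw is defective) = 10/20 × 9/19 × 8/18 × 7/17 = 5040/116280 = 14/323.

14/323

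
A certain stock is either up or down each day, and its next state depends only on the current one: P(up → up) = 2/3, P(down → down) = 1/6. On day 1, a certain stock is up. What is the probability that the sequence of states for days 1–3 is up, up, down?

2/9

Day 1 is given. For each transition, use the conditional probability from the current state:
P(up | up) = 2/3; P(down | up) = 1/3.
P = 2/3 × 1/3 = 2/9.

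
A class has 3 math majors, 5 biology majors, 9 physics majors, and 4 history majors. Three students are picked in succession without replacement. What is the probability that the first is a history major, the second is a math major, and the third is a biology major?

1/133

Each draw changes the counts, so multiply the conditional probabilities along the sequence:
P = 4/21 × 3/20 × 5/19 = 60/7980 = 1/133.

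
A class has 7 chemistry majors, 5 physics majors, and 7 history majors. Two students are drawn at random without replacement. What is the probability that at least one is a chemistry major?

35/57

P(no chemistry majors) = 12/19 × 11/18 = 132/342 = 22/57.
P(at least one) = 1 − 22/57 = 35/57.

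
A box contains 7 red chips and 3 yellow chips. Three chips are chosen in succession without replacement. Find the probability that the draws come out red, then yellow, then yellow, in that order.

Chain rule:
P = 7/10 × 3/9 × 2/8 = 42/720 = 7/120.

7/120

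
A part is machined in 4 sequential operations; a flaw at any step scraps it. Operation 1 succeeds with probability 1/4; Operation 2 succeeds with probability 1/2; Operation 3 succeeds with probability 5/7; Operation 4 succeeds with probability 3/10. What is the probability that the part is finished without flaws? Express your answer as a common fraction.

Multiplying along the chain,
P = 1/4 × 1/2 × 5/7 × 3/10 = 15/560 = 3/112.

3/112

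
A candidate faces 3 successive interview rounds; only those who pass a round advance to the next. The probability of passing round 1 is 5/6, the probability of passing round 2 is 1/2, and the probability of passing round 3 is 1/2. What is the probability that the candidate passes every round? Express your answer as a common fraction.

Each stage is reached only if all earlier stages succeed, so
P = 5/6 × 1/2 × 1/2 = 5/24.

5/24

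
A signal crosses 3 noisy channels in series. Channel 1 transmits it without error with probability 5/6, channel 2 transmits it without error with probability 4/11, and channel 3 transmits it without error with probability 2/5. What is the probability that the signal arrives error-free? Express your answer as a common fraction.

Multiplying along the chain,
P = 5/6 × 4/11 × 2/5 = 40/330 = 4/33.

4/33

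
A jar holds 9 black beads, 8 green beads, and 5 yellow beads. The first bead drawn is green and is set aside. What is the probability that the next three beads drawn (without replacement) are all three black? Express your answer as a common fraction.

6/95

After the first draw, 9 of the remaining 21 beads are black.
P = 9/21 × 8/20 × 7/19 = 504/7980 = 6/95.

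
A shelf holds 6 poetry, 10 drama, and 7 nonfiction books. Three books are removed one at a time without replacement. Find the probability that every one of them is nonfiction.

P(every draw is nonfiction) = 7/23 × 6/22 × 5/21 = 210/10626 = 5/253.

5/253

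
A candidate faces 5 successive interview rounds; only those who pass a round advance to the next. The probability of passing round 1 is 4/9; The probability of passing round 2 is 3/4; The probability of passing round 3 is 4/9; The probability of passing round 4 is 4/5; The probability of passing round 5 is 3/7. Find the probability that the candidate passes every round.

Multiplying along the chain,
P = 4/9 × 3/4 × 4/9 × 4/5 × 3/7 = 576/11340 = 16/315.

16/315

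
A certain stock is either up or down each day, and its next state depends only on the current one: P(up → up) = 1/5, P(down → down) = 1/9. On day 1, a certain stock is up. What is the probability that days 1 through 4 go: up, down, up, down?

Day 1 is given. For each transition, use the conditional probability from the current state:
P(down | up) = 4/5; P(up | down) = 8/9; P(down | up) = 4/5.
P = 4/5 × 8/9 × 4/5 = 128/225.

128/225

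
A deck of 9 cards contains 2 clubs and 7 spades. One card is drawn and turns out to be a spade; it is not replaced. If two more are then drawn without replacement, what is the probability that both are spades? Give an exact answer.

15/28

After the first draw, 6 of the remaining 8 cards are spades.
P = 6/8 × 5/7 = 30/56 = 15/28.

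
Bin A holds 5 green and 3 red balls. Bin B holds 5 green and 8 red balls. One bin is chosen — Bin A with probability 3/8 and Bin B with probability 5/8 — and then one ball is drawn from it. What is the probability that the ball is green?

395/832

From Bin A: P(green) = 5/8.
From Bin B: P(green) = 5/13.
Total probability = (3/8)(5/8) + (5/8)(5/13) = 395/832.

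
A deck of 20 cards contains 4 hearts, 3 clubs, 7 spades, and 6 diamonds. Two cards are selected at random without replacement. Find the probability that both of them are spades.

P = 7/20 × 6/19 = 42/380 = 21/190.

21/190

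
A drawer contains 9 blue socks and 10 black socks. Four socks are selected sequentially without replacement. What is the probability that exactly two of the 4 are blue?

One ordering (blue drawn first) has probability 9/19 × 8/18 × 10/17 × 9/16 = 6480/93024 = 45/646.
There are C(4,2) = 6 such orderings, each equally likely, so P = 6 × 45/646 = 135/323.

135/323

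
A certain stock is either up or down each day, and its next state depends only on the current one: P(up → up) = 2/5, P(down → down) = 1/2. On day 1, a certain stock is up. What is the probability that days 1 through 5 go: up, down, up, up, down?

Day 1 is given. For each transition, use the conditional probability from the current state:
P(down | up) = 3/5; P(up | down) = 1/2; P(up | up) = 2/5; P(down | up) = 3/5.
P = 3/5 × 1/2 × 2/5 × 3/5 = 18/250 = 9/125.

9/125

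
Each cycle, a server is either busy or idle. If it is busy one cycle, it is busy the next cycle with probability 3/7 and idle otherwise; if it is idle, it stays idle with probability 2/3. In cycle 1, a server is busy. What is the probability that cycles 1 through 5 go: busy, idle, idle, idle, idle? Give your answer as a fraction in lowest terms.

Cycle 1 is given. For each transition, use the conditional probability from the current state:
P(idle | busy) = 4/7; P(idle | idle) = 2/3; P(idle | idle) = 2/3; P(idle | idle) = 2/3.
P = 4/7 × 2/3 × 2/3 × 2/3 = 32/189.

32/189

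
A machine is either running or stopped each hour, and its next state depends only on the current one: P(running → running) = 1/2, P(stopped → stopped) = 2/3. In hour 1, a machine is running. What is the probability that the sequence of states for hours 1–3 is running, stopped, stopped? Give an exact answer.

1/3

Hour 1 is given. For each transition, use the conditional probability from the current state:
P(stopped | running) = 1/2; P(stopped | stopped) = 2/3.
P = 1/2 × 2/3 = 2/6 = 1/3.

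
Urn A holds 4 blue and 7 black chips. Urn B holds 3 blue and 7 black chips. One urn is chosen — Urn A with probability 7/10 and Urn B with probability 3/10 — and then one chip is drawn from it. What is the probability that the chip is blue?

From Urn A: P(blue) = 4/11.
From Urn B: P(blue) = 3/10.
Total probability = (7/10)(4/11) + (3/10)(3/10) = 379/1100.

379/1100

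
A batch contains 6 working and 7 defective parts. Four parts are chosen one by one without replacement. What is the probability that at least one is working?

P(no working) = 7/13 × 6/12 × 5/11 × 4/10 = 840/17160 = 7/143.
P(at least one) = 1 − 7/143 = 136/143.

136/143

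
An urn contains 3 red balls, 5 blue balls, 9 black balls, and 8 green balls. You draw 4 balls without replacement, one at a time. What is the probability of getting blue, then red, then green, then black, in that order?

9/2530

Each draw changes the counts, so multiply the conditional probabilities along the sequence:
P = 5/25 × 3/24 × 8/23 × 9/22 = 1080/303600 = 9/2530.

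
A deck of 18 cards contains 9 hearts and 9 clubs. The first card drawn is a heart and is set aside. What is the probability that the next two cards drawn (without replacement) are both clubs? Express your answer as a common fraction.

9/34

After the first draw, 9 of the remaining 17 cards are clubs.
P = 9/17 × 8/16 = 72/272 = 9/34.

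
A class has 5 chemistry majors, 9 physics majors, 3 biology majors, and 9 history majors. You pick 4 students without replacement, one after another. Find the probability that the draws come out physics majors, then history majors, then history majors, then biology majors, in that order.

81/14950

Multiply the probability of each draw given the previous ones:
P = 9/26 × 9/25 × 8/24 × 3/23 = 1944/358800 = 81/14950.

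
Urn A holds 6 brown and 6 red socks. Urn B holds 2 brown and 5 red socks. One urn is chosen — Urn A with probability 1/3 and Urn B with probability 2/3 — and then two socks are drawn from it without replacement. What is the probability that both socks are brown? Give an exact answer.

From Urn A: P(both brown) = (6/12)(5/11) = 5/22.
From Urn B: P(both brown) = (2/7)(1/6) = 1/21.
Total probability = (1/3)(5/22) + (2/3)(1/21) = 149/1386.

149/1386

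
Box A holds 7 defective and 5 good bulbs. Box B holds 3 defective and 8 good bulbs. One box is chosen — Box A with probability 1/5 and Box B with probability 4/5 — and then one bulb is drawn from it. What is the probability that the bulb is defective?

From Box A: P(defective) = 7/12.
From Box B: P(defective) = 3/11.
Total probability = (1/5)(7/12) + (4/5)(3/11) = 221/660.

221/660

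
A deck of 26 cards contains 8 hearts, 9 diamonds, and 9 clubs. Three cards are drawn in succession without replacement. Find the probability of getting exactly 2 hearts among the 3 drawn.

63/325

One ordering (hearts drawn first) has probability 8/26 × 7/25 × 18/24 = 1008/15600 = 21/325.
There are C(3,2) = 3 such orderings, each equally likely, so P = 3 × 21/325 = 63/325.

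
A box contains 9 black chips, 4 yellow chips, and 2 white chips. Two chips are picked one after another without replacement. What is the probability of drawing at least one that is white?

P(no white) = 13/15 × 12/14 = 156/210 = 26/35.
P(at least one) = 1 − 26/35 = 9/35.

9/35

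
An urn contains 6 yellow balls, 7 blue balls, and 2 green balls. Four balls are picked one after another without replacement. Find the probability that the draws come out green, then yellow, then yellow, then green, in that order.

1/546

Each draw changes the counts, so multiply the conditional probabilities along the sequence:
P = 2/15 × 6/14 × 5/13 × 1/12 = 60/32760 = 1/546.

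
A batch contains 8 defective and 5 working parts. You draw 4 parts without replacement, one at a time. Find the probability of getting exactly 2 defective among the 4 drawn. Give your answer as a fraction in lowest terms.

One ordering (defective drawn first) has probability 8/13 × 7/12 × 5/11 × 4/10 = 1120/17160 = 28/429.
There are C(4,2) = 6 such orderings, each equally likely, so P = 6 × 28/429 = 56/143.

56/143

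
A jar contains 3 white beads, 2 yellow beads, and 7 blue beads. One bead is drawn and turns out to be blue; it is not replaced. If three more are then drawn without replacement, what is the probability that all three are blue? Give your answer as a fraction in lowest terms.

With the first bead removed, 6 blue remain out of 11.
P = 6/11 × 5/10 × 4/9 = 120/990 = 4/33.

4/33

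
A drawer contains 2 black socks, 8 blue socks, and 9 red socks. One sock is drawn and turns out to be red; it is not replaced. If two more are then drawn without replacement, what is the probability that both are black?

After the first draw, 2 of the remaining 18 socks are black.
P = 2/18 × 1/17 = 2/306 = 1/153.

1/153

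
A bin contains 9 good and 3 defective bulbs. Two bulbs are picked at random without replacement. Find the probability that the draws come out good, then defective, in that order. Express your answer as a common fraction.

9/44

Each draw changes the counts, so multiply the conditional probabilities along the sequence:
P = 9/12 × 3/11 = 27/132 = 9/44.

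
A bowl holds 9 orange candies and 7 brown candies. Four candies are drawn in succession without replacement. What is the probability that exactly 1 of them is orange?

One ordering (orange drawn first) has probability 9/16 × 7/15 × 6/14 × 5/13 = 1890/43680 = 9/208.
There are C(4,1) = 4 such orderings, each equally likely, so P = 4 × 9/208 = 9/52.

9/52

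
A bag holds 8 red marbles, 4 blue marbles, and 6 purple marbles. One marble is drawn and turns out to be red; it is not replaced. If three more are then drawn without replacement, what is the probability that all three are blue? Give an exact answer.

1/170

After the first draw, 4 of the remaining 17 marbles are blue.
P = 4/17 × 3/16 × 2/15 = 24/4080 = 1/170.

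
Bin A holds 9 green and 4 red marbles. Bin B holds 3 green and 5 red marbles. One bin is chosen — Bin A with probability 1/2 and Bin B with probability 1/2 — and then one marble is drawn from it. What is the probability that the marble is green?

From Bin A: P(green) = 9/13.
From Bin B: P(green) = 3/8.
Total probability = (1/2)(9/13) + (1/2)(3/8) = 111/208.

111/208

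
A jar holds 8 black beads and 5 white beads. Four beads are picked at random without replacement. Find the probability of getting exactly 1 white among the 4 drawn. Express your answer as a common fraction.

One ordering (white drawn first) has probability 5/13 × 8/12 × 7/11 × 6/10 = 1680/17160 = 14/143.
There are C(4,1) = 4 such orderings, each equally likely, so P = 4 × 14/143 = 56/143.

56/143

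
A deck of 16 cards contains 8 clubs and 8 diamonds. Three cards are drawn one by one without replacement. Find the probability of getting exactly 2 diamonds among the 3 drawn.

2/5

One ordering (diamonds drawn first) has probability 8/16 × 7/15 × 8/14 = 448/3360 = 2/15.
There are C(3,2) = 3 such orderings, each equally likely, so P = 3 × 2/15 = 2/5.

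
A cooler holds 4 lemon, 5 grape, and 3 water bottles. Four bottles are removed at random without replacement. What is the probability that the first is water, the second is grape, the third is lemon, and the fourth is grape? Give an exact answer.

Multiply the probability of each draw given the previous ones:
P = 3/12 × 5/11 × 4/10 × 4/9 = 240/11880 = 2/99.

2/99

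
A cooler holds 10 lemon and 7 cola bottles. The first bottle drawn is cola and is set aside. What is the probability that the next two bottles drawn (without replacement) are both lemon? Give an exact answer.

With the first bottle removed, 10 lemon remain out of 16.
P = 10/16 × 9/15 = 90/240 = 3/8.

3/8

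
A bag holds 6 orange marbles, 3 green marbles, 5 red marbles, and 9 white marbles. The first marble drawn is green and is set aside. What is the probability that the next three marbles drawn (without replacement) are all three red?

After the first draw, 5 of the remaining 22 marbles are red.
P = 5/22 × 4/21 × 3/20 = 60/9240 = 1/154.

1/154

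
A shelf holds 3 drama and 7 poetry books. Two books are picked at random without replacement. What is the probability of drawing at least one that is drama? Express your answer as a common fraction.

P(no drama) = 7/10 × 6/9 = 42/90 = 7/15.
P(at least one) = 1 − 7/15 = 8/15.

8/15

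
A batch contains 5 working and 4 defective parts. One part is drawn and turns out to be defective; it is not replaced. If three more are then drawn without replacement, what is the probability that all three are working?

5/28

With the first part removed, 5 working remain out of 8.
P = 5/8 × 4/7 × 3/6 = 60/336 = 5/28.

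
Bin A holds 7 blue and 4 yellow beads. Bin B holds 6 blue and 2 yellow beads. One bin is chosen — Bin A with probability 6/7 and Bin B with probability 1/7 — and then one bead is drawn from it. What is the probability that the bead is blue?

201/308

From Bin A: P(blue) = 7/11.
From Bin B: P(blue) = 6/8.
Total probability = (6/7)(7/11) + (1/7)(6/8) = 201/308.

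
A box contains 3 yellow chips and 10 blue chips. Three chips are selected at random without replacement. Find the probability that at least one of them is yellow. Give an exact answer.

P(no yellow) = 10/13 × 9/12 × 8/11 = 720/1716 = 60/143.
P(at least one) = 1 − 60/143 = 83/143.

83/143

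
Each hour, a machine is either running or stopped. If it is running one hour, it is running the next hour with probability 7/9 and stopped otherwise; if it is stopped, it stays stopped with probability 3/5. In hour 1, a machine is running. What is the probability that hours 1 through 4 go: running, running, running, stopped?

98/729

Hour 1 is given. For each transition, use the conditional probability from the current state:
P(running | running) = 7/9; P(running | running) = 7/9; P(stopped | running) = 2/9.
P = 7/9 × 7/9 × 2/9 = 98/729.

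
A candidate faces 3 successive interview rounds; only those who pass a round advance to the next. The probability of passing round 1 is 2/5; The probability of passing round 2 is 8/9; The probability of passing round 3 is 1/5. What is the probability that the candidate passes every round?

Each stage is reached only if all earlier stages succeed, so
P = 2/5 × 8/9 × 1/5 = 16/225.

16/225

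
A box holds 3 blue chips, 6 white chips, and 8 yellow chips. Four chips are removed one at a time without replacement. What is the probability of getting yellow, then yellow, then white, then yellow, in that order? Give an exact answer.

3/85

Multiply the probability of each draw given the previous ones:
P = 8/17 × 7/16 × 6/15 × 6/14 = 2016/57120 = 3/85.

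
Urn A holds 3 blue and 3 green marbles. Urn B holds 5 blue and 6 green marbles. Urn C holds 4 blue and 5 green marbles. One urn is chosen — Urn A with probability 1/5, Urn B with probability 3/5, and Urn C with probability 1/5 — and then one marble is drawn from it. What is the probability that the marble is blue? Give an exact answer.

From Urn A: P(blue) = 3/6.
From Urn B: P(blue) = 5/11.
From Urn C: P(blue) = 4/9.
Total probability = (1/5)(3/6) + (3/5)(5/11) + (1/5)(4/9) = 457/990.

457/990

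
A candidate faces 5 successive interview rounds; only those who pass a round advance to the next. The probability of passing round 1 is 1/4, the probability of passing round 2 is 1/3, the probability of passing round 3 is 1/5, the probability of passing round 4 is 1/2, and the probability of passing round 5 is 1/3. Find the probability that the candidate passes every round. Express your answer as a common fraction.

1/360

Each stage is reached only if all earlier stages succeed, so
P = 1/4 × 1/3 × 1/5 × 1/2 × 1/3 = 1/360.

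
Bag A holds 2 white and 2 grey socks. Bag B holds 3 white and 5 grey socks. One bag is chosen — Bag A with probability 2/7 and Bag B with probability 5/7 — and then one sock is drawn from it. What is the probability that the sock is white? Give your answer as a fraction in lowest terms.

From Bag A: P(white) = 2/4.
From Bag B: P(white) = 3/8.
Total probability = (2/7)(2/4) + (5/7)(3/8) = 23/56.

23/56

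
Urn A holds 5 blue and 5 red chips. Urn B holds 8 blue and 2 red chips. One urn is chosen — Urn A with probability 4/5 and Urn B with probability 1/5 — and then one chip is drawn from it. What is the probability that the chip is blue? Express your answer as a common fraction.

14/25

From Urn A: P(blue) = 5/10.
From Urn B: P(blue) = 8/10.
Total probability = (4/5)(5/10) + (1/5)(8/10) = 14/25.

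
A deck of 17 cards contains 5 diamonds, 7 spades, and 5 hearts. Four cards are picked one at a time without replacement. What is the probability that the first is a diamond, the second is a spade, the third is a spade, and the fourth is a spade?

Multiply the probability of each draw given the previous ones:
P = 5/17 × 7/16 × 6/15 × 5/14 = 1050/57120 = 5/272.

5/272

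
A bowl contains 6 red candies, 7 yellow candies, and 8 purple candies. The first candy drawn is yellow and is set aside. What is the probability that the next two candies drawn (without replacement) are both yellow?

3/38

With the first candy removed, 6 yellow remain out of 20.
P = 6/20 × 5/19 = 30/380 = 3/38.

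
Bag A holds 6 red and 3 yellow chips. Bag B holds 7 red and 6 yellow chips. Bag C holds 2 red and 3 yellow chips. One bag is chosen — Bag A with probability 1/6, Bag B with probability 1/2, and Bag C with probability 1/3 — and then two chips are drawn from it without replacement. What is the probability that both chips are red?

From Bag A: P(both red) = (6/9)(5/8) = 5/12.
From Bag B: P(both red) = (7/13)(6/12) = 7/26.
From Bag C: P(both red) = (2/5)(1/4) = 1/10.
Total probability = (1/6)(5/12) + (1/2)(7/26) + (1/3)(1/10) = 1111/4680.

1111/4680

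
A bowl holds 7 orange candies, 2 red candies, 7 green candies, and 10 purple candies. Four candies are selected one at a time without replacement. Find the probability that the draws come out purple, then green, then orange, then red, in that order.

49/17940

Multiply the probability of each draw given the previous ones:
P = 10/26 × 7/25 × 7/24 × 2/23 = 980/358800 = 49/17940.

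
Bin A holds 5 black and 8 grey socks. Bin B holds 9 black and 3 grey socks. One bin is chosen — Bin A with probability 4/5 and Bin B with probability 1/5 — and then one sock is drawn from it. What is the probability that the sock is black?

119/260

From Bin A: P(black) = 5/13.
From Bin B: P(black) = 9/12.
Total probability = (4/5)(5/13) + (1/5)(9/12) = 119/260.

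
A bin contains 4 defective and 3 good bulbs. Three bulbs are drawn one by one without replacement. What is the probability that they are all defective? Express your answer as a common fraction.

P(every draw is defective) = 4/7 × 3/6 × 2/5 = 24/210 = 4/35.

4/35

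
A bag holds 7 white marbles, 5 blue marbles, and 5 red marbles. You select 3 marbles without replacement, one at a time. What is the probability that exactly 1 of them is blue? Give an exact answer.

33/68

One ordering (blue drawn first) has probability 5/17 × 12/16 × 11/15 = 660/4080 = 11/68.
There are C(3,1) = 3 such orderings, each equally likely, so P = 3 × 11/68 = 33/68.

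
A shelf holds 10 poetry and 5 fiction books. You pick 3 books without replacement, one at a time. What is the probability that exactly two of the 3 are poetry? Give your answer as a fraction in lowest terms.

One ordering (poetry drawn first) has probability 10/15 × 9/14 × 5/13 = 450/2730 = 15/91.
There are C(3,2) = 3 such orderings, each equally likely, so P = 3 × 15/91 = 45/91.

45/91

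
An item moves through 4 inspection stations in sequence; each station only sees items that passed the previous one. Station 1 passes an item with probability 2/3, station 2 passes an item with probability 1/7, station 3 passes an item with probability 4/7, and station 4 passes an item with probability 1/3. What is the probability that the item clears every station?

8/441

Multiplying along the chain,
P = 2/3 × 1/7 × 4/7 × 1/3 = 8/441.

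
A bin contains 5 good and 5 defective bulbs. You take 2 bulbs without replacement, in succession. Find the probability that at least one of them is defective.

7/9

P(no defective) = 5/10 × 4/9 = 20/90 = 2/9.
P(at least one) = 1 − 2/9 = 7/9.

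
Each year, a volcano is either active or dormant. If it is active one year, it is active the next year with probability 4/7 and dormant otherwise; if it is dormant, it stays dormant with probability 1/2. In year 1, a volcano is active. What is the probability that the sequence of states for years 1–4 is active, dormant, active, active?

6/49

Year 1 is given. For each transition, use the conditional probability from the current state:
P(dormant | active) = 3/7; P(active | dormant) = 1/2; P(active | active) = 4/7.
P = 3/7 × 1/2 × 4/7 = 12/98 = 6/49.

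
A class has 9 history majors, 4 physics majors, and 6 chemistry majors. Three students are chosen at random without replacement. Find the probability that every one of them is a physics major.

4/969

P = 4/19 × 3/18 × 2/17 = 24/5814 = 4/969.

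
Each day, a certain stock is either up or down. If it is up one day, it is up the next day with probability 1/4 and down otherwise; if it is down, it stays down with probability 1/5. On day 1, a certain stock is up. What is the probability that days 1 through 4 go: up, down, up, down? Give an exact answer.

9/20

Day 1 is given. For each transition, use the conditional probability from the current state:
P(down | up) = 3/4; P(up | down) = 4/5; P(down | up) = 3/4.
P = 3/4 × 4/5 × 3/4 = 36/80 = 9/20.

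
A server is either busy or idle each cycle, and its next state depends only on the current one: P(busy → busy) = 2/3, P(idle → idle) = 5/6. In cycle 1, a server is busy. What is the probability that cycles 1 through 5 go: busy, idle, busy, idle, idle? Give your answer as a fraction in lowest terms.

5/324

Cycle 1 is given. For each transition, use the conditional probability from the current state:
P(idle | busy) = 1/3; P(busy | idle) = 1/6; P(idle | busy) = 1/3; P(idle | idle) = 5/6.
P = 1/3 × 1/6 × 1/3 × 5/6 = 5/324.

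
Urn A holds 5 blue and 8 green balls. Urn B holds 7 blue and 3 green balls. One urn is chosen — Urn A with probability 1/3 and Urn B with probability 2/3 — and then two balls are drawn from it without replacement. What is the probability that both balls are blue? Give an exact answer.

23/65

From Urn A: P(both blue) = (5/13)(4/12) = 5/39.
From Urn B: P(both blue) = (7/10)(6/9) = 7/15.
Total probability = (1/3)(5/39) + (2/3)(7/15) = 23/65.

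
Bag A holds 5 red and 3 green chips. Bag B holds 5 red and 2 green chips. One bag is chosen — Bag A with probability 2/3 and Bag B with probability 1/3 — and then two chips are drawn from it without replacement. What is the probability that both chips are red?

From Bag A: P(both red) = (5/8)(4/7) = 5/14.
From Bag B: P(both red) = (5/7)(4/6) = 10/21.
Total probability = (2/3)(5/14) + (1/3)(10/21) = 25/63.

25/63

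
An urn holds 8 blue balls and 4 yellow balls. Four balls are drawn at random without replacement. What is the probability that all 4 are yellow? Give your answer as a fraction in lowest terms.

P = 4/12 × 3/11 × 2/10 × 1/9 = 24/11880 = 1/495.

1/495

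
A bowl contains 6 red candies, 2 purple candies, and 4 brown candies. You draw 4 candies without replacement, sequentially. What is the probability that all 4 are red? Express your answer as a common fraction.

P(all red) = 6/12 × 5/11 × 4/10 × 3/9 = 360/11880 = 1/33.

1/33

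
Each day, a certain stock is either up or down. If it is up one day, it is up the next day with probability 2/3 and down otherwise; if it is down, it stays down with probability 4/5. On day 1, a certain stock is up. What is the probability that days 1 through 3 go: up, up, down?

2/9

Day 1 is given. For each transition, use the conditional probability from the current state:
P(up | up) = 2/3; P(down | up) = 1/3.
P = 2/3 × 1/3 = 2/9.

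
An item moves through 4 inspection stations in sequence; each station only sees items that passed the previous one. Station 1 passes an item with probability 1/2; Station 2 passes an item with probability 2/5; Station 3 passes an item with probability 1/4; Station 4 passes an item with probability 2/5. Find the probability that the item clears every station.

1/50

Multiplying along the chain,
P = 1/2 × 2/5 × 1/4 × 2/5 = 4/200 = 1/50.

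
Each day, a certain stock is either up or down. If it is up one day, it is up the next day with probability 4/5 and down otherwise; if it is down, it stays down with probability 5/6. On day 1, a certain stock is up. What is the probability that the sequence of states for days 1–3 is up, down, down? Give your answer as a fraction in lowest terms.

Day 1 is given. For each transition, use the conditional probability from the current state:
P(down | up) = 1/5; P(down | down) = 5/6.
P = 1/5 × 5/6 = 5/30 = 1/6.

1/6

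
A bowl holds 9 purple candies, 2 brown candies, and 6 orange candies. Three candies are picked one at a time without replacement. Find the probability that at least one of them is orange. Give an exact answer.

103/136

P(no orange) = 11/17 × 10/16 × 9/15 = 990/4080 = 33/136.
P(at least one) = 1 − 33/136 = 103/136.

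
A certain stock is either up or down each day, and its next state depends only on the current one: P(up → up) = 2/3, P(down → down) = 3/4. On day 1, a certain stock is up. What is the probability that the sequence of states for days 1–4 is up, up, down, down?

1/6

Day 1 is given. For each transition, use the conditional probability from the current state:
P(up | up) = 2/3; P(down | up) = 1/3; P(down | down) = 3/4.
P = 2/3 × 1/3 × 3/4 = 6/36 = 1/6.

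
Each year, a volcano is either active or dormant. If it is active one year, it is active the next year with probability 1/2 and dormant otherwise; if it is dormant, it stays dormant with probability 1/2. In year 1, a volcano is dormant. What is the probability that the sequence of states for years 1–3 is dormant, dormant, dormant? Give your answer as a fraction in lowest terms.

Year 1 is given. For each transition, use the conditional probability from the current state:
P(dormant | dormant) = 1/2; P(dormant | dormant) = 1/2.
P = 1/2 × 1/2 = 1/4.

1/4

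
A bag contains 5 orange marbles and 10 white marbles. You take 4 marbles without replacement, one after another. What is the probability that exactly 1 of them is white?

20/273

One ordering (white drawn first) has probability 10/15 × 5/14 × 4/13 × 3/12 = 600/32760 = 5/273.
There are C(4,1) = 4 such orderings, each equally likely, so P = 4 × 5/273 = 20/273.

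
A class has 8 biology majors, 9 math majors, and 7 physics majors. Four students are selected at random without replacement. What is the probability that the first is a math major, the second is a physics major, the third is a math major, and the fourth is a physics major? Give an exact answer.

Each draw changes the counts, so multiply the conditional probabilities along the sequence:
P = 9/24 × 7/23 × 8/22 × 6/21 = 3024/255024 = 3/253.

3/253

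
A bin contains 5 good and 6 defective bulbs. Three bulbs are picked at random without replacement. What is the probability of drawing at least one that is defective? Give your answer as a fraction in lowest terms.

P(no defective) = 5/11 × 4/10 × 3/9 = 60/990 = 2/33.
P(at least one) = 1 − 2/33 = 31/33.

31/33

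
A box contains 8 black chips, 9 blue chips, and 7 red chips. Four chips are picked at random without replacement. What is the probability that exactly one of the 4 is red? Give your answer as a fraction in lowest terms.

One ordering (red drawn first) has probability 7/24 × 17/23 × 16/22 × 15/21 = 28560/255024 = 85/759.
There are C(4,1) = 4 such orderings, each equally likely, so P = 4 × 85/759 = 340/759.

340/759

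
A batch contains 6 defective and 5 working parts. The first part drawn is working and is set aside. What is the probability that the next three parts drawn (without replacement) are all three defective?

After the first draw, 6 of the remaining 10 parts are defective.
P = 6/10 × 5/9 × 4/8 = 120/720 = 1/6.

1/6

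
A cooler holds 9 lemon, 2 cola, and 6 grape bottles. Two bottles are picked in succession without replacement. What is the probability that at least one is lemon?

27/34

P(no lemon) = 8/17 × 7/16 = 56/272 = 7/34.
P(at least one) = 1 − 7/34 = 27/34.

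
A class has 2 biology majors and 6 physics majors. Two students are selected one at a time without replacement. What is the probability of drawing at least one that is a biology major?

P(no biology majors) = 6/8 × 5/7 = 30/56 = 15/28.
P(at least one) = 1 − 15/28 = 13/28.

13/28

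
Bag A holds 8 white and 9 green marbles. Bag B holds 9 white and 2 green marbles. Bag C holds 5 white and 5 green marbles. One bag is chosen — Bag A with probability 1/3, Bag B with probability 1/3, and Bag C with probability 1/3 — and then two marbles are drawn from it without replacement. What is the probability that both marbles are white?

18221/50490

From Bag A: P(both white) = (8/17)(7/16) = 7/34.
From Bag B: P(both white) = (9/11)(8/10) = 36/55.
From Bag C: P(both white) = (5/10)(4/9) = 2/9.
Total probability = (1/3)(7/34) + (1/3)(36/55) + (1/3)(2/9) = 18221/50490.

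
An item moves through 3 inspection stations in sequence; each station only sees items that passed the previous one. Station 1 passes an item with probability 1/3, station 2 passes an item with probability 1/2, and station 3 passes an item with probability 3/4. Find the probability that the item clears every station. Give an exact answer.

Multiplying along the chain,
P = 1/3 × 1/2 × 3/4 = 3/24 = 1/8.

1/8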